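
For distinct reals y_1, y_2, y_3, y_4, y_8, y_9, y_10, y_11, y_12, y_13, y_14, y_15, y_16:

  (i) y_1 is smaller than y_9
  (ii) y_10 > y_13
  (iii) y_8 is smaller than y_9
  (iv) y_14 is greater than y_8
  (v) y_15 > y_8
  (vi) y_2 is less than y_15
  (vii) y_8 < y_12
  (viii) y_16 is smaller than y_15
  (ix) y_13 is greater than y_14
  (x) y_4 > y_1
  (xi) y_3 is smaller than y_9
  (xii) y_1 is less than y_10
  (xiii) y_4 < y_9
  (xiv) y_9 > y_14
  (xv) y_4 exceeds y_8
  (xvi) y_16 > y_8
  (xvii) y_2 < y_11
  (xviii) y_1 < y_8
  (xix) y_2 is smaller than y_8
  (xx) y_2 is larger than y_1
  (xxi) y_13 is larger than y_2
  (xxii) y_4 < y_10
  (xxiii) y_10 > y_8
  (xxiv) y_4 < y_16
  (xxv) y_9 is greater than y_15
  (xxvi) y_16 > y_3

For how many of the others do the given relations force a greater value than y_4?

The elements the relations force above y_4 are y_16, y_15, y_10, y_9 — no chain reaches any other.
That is 4.

4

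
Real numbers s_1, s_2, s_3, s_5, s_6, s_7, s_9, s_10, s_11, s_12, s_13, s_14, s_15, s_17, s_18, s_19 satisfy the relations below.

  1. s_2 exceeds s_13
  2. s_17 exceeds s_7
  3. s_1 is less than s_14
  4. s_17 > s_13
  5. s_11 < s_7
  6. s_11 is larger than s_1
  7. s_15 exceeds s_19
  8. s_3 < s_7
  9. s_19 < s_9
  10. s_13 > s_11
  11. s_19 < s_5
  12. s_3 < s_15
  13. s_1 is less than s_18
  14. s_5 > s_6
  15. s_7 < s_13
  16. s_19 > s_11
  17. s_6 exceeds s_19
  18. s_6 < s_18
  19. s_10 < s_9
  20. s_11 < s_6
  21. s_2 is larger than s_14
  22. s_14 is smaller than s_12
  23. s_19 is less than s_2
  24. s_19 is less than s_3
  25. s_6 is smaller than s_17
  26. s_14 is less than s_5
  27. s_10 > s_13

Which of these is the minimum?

s_1

Chaining upward from s_1: directly above it, s_14, s_11, s_18; then s_19, s_6, s_7, s_13, s_5, s_2, s_12; then s_3, s_15, s_17, s_10, s_9.
That covers every other element, and nothing is given below s_1, so s_1 is the minimum.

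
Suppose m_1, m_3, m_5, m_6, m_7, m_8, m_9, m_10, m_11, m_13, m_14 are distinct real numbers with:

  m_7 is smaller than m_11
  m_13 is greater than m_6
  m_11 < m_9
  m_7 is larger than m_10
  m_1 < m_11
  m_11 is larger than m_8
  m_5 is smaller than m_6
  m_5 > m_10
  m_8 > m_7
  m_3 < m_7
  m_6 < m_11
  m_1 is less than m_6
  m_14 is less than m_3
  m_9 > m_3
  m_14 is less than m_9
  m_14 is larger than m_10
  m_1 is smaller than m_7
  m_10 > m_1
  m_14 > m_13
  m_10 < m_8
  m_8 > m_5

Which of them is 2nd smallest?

m_10

Chaining the given pairs: m_1 < m_10 < m_5 < m_6 < m_13 < m_14 < m_3 < m_7 < m_8 < m_11 < m_9.
Counting 2 from the smallest end gives m_10.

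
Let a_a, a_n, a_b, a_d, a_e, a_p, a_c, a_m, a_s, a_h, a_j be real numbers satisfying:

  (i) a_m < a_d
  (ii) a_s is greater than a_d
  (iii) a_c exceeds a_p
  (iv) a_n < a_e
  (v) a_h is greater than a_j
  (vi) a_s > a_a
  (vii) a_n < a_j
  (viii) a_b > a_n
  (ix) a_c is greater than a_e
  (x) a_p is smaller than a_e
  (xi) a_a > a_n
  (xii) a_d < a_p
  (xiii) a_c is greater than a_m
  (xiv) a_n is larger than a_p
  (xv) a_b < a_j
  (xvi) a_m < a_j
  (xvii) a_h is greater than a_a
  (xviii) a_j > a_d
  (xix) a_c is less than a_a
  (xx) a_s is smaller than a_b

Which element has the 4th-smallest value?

a_n

The consecutive relations fix a unique order: a_m < a_d < a_p < a_n < a_e < a_c < a_a < a_s < a_b < a_j < a_h.
The 4th smallest is a_n.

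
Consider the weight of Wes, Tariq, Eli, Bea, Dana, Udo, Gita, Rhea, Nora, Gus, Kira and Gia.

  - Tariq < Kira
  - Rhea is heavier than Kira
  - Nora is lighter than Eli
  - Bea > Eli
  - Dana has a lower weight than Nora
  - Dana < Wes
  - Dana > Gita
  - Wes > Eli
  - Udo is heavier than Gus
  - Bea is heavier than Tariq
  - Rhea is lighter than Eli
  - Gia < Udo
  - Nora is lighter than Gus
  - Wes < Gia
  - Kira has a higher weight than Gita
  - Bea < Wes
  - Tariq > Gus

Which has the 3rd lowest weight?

Piecing the relations together gives one ordering: Gita < Dana < Nora < Gus < Tariq < Kira < Rhea < Eli < Bea < Wes < Gia < Udo.
Counting 3 from the smallest end gives Nora.

Nora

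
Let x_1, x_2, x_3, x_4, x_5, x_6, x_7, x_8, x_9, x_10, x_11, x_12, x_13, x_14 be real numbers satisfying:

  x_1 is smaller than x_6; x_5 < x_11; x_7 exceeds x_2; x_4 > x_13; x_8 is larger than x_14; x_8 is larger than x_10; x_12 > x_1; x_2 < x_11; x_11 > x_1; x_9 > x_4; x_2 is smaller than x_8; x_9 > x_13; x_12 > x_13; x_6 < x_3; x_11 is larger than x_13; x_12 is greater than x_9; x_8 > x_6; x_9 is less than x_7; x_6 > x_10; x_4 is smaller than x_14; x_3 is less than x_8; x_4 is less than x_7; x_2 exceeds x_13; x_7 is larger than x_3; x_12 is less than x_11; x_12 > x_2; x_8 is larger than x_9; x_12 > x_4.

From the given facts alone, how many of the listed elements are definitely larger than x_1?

The elements the relations force above x_1 are x_6, x_3, x_8, x_7, x_12, x_11 — no chain reaches any other.
That is 6.

6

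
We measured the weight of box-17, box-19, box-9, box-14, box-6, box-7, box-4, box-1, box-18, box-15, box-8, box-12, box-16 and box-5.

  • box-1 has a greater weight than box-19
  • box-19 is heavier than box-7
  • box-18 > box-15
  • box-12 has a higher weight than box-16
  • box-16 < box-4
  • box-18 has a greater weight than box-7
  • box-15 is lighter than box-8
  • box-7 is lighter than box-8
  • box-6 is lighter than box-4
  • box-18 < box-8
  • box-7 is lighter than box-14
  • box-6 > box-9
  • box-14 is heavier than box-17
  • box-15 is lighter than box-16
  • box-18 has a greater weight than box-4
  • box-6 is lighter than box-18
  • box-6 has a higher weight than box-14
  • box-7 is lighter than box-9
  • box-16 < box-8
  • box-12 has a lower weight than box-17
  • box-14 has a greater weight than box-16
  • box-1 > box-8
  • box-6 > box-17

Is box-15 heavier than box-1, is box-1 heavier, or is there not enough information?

box-1

Link the given pairs in sequence: box-15 < box-16; box-16 < box-12; box-12 < box-17; box-17 < box-14; box-14 < box-6; box-6 < box-4; box-4 < box-18; box-18 < box-8; box-8 < box-1.
Together: box-15 < box-16 < box-12 < box-17 < box-14 < box-6 < box-4 < box-18 < box-8 < box-1.
So box-1 is heavier.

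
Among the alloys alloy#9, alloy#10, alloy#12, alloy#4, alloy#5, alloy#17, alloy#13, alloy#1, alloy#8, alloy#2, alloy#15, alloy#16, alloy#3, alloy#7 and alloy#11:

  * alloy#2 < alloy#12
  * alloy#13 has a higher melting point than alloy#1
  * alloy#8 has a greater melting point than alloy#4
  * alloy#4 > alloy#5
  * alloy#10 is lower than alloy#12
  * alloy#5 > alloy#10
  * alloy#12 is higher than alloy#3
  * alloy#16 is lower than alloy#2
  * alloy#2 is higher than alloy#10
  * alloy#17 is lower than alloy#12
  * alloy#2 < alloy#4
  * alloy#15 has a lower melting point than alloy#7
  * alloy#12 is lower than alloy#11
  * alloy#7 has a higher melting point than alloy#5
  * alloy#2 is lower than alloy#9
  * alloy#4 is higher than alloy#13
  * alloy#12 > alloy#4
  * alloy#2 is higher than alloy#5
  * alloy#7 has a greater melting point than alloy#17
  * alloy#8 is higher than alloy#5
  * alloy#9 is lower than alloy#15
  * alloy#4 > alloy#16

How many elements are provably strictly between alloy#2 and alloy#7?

2

Chaining upward from alloy#2 reaches: alloy#9, alloy#4, alloy#8, alloy#15, alloy#12, alloy#11.
Chaining downward from alloy#7 reaches: alloy#10, alloy#5, alloy#16, alloy#9, alloy#15, alloy#17.
Strictly between alloy#2 and alloy#7 are those in both lists: alloy#9, alloy#15 — 2 elements.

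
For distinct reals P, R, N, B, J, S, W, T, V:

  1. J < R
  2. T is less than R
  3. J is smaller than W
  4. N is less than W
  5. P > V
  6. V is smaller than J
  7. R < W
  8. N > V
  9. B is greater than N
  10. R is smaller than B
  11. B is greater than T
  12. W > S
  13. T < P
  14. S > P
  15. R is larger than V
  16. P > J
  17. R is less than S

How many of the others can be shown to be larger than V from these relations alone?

The elements the relations force above V are J, R, N, P, B, S, W — no chain reaches any other.
That is 7.

7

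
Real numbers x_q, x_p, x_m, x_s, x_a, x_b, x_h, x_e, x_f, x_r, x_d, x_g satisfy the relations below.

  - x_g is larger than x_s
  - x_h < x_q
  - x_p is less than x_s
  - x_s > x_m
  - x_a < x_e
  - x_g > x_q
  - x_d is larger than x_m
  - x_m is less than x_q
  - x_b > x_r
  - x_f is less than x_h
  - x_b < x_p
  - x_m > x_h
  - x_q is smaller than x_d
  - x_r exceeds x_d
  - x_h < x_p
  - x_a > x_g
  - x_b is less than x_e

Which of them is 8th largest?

Piecing the relations together gives one ordering: x_f < x_h < x_m < x_q < x_d < x_r < x_b < x_p < x_s < x_g < x_a < x_e.
The 8th largest is x_d.

x_d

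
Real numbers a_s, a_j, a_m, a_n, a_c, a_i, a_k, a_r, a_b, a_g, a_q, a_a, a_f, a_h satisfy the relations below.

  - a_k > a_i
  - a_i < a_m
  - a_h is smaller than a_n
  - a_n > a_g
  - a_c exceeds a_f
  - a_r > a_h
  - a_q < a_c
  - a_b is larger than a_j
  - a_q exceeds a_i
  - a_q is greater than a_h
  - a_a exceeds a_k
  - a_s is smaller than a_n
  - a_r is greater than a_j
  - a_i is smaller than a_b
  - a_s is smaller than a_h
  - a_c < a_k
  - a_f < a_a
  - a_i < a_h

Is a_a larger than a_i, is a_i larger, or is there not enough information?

a_a

Link the given pairs in sequence: a_i < a_q; a_q < a_c; a_c < a_k; a_k < a_a.
Chaining these gives a_i < a_q < a_c < a_k < a_a.
So a_a is larger.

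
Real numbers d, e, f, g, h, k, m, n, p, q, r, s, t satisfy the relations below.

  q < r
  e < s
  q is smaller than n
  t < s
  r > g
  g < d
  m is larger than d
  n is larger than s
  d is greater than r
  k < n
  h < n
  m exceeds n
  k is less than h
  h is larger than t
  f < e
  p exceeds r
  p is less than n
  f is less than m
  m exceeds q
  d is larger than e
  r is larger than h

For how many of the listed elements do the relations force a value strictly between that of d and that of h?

1

Chaining upward from h reaches: r, p, n, m.
Chaining downward from d reaches: f, g, t, q, e, k, r.
Strictly between h and d are those in both lists: r — 1 element.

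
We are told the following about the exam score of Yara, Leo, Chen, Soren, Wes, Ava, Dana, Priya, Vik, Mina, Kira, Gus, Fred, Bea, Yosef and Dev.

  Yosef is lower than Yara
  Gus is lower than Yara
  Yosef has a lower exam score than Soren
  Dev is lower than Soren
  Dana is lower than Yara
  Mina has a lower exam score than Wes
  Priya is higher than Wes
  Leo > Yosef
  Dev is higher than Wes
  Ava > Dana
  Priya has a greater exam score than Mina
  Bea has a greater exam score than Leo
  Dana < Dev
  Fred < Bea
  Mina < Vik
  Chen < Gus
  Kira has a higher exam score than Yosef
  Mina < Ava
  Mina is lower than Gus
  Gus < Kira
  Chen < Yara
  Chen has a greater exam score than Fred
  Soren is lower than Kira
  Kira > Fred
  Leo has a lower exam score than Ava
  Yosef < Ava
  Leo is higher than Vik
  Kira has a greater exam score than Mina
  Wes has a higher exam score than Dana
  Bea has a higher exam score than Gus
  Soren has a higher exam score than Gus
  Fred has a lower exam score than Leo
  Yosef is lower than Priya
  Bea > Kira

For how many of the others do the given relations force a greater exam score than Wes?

5

From Wes the given relations immediately reach Priya, Dev.
From those, Soren — 3 in total.
From those, Kira — 4 in total.
From those, Bea — 5 in total.
No other element is forced above Wes by the given relations, so the count is 5.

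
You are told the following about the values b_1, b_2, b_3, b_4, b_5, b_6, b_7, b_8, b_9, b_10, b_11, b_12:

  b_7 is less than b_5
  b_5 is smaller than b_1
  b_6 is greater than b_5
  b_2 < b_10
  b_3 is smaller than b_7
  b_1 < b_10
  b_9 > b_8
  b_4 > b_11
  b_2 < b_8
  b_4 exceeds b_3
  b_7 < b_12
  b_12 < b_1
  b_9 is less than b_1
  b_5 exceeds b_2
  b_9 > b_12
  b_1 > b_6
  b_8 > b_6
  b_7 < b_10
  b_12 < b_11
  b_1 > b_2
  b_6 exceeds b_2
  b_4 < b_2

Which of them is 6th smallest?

Chaining the given pairs: b_3 < b_7 < b_12 < b_11 < b_4 < b_2 < b_5 < b_6 < b_8 < b_9 < b_1 < b_10.
The 6th smallest is b_2.

b_2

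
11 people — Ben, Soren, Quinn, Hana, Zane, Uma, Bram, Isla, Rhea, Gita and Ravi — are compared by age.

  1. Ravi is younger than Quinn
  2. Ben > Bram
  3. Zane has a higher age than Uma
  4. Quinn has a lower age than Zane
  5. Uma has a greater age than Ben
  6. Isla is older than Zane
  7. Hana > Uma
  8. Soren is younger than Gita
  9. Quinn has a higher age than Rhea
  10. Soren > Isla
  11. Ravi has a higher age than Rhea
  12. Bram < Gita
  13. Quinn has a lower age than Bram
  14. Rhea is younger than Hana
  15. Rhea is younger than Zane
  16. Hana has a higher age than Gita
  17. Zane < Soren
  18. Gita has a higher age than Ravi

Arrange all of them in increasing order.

Rhea < Ravi < Quinn < Bram < Ben < Uma < Zane < Isla < Soren < Gita < Hana

Nothing is placed below Rhea, so it is least; from there Rhea < Ravi; Ravi < Quinn; Quinn < Bram; Bram < Ben; Ben < Uma; Uma < Zane; Zane < Isla; Isla < Soren; Soren < Gita; Gita < Hana, each given directly.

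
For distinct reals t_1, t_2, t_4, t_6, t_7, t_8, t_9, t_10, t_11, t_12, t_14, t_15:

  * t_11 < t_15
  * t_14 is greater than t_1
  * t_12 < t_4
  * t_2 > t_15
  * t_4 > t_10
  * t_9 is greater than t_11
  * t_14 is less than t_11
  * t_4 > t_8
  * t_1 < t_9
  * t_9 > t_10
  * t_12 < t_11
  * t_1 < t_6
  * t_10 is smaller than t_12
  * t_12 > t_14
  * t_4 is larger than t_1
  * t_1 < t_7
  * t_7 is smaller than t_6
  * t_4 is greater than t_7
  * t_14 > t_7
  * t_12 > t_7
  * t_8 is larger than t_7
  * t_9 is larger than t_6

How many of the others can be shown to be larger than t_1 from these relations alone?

10

Directly above t_1: t_7, t_14, t_6, t_4, t_9.
One step further: t_8, t_12, t_11 (8 so far).
One step further: t_15 (9 so far).
One step further: t_2 (10 so far).
Nothing else is reachable above t_1; 10 in all.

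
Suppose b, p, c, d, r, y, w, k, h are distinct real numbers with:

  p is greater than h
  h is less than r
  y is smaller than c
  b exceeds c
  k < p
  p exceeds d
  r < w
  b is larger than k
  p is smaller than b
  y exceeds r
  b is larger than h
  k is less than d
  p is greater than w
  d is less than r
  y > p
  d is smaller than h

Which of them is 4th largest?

Chaining the given pairs: k < d < h < r < w < p < y < c < b.
The 4th largest is p.

p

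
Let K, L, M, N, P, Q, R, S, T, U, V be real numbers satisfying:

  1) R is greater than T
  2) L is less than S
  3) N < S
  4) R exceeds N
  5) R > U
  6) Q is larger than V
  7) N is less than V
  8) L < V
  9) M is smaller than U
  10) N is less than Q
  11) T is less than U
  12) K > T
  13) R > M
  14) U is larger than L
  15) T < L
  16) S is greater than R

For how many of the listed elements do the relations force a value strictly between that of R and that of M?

Chaining upward from M reaches: U, S.
Chaining downward from R reaches: T, L, U, N.
Strictly between M and R are those in both lists: U — 1 element.

1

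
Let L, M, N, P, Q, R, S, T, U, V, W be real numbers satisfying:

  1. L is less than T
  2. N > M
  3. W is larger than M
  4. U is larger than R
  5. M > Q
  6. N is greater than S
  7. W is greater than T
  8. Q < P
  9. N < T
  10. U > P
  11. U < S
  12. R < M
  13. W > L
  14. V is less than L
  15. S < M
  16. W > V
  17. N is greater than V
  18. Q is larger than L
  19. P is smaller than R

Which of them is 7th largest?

The consecutive relations fix a unique order: V < L < Q < P < R < U < S < M < N < T < W.
The 7th largest is R.

R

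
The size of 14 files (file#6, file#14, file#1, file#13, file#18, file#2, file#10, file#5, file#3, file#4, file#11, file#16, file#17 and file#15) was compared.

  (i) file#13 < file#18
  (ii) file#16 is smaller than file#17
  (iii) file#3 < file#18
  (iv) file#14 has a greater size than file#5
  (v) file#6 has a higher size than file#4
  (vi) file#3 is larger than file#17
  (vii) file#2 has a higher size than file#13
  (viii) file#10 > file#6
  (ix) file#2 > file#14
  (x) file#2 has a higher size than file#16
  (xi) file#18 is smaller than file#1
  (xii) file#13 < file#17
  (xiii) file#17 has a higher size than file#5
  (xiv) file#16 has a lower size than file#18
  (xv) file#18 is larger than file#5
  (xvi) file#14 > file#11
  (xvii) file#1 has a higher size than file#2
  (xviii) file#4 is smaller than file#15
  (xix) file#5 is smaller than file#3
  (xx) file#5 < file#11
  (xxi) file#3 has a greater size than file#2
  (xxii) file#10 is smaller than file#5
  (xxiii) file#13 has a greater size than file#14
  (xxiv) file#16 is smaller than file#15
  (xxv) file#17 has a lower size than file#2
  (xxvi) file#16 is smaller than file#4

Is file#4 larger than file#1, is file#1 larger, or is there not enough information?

Chaining the given relations: file#4 < file#6 < file#10 < file#5 < file#11 < file#14 < file#13 < file#17 < file#2 < file#3 < file#18 < file#1.
So file#1 is larger.

file#1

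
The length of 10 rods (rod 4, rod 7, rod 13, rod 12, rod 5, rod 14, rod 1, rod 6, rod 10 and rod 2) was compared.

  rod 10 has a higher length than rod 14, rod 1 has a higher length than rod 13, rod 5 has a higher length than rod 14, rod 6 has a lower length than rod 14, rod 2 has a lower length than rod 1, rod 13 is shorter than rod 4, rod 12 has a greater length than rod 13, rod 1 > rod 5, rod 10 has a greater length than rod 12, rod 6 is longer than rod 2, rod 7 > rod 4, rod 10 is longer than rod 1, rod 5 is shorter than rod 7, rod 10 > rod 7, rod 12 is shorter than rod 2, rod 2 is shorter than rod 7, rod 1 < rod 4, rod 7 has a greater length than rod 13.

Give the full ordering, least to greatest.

rod 13 < rod 12 < rod 2 < rod 6 < rod 14 < rod 5 < rod 1 < rod 4 < rod 7 < rod 10

Nothing is placed below rod 13, so it is least; from there rod 13 < rod 12; rod 12 < rod 2; rod 2 < rod 6; rod 6 < rod 14; rod 14 < rod 5; rod 5 < rod 1; rod 1 < rod 4; rod 4 < rod 7; rod 7 < rod 10, each given directly.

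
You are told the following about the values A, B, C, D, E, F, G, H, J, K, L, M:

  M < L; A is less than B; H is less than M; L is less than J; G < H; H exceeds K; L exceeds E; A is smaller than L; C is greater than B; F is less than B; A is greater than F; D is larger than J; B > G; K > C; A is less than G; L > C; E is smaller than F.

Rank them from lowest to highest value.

E < F < A < G < B < C < K < H < M < L < J < D

Each adjacent pair is fixed by a given relation: E < F; F < A; A < G; G < B; B < C; C < K; K < H; H < M; M < L; L < J; J < D. Chaining them end to end gives the full order.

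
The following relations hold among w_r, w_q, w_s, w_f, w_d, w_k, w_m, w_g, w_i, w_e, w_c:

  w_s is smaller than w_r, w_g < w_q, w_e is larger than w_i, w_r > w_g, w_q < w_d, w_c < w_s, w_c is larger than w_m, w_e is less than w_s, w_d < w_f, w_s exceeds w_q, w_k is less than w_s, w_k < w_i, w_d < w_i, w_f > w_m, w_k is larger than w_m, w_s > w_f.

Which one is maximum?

w_r

Chaining downward from w_r: directly below it, w_g, w_s; then w_q, w_k, w_f, w_c, w_e; then w_d, w_m, w_i.
That covers every other element, and nothing is given above w_r, so w_r is the maximum.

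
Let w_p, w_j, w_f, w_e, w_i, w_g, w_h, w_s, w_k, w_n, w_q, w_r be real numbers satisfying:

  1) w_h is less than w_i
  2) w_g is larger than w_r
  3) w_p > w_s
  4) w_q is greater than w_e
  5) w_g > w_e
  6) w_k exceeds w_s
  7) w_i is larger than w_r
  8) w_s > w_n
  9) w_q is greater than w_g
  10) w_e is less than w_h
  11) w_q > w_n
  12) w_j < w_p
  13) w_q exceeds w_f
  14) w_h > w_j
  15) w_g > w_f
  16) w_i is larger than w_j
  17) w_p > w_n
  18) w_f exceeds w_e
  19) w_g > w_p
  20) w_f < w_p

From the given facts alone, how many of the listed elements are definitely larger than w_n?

5

The elements the relations force above w_n are w_s, w_p, w_k, w_g, w_q — no chain reaches any other.
That is 5.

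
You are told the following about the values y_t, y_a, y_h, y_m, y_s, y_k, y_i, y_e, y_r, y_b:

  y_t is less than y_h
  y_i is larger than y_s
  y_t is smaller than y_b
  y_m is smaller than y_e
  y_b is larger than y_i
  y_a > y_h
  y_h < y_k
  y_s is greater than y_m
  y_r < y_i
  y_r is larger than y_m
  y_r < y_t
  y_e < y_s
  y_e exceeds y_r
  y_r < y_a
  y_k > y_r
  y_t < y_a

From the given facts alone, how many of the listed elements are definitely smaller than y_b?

The elements the relations force below y_b are y_m, y_r, y_e, y_t, y_s, y_i — no chain reaches any other.
That is 6.

6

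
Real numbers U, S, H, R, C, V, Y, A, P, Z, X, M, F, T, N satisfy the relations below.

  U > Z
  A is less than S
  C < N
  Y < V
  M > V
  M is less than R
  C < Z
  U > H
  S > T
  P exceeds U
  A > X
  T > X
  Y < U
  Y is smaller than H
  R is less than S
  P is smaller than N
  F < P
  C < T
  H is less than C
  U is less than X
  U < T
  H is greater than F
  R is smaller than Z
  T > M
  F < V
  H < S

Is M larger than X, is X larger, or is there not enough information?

The relevant relations are M < R; R < Z; Z < U; U < X.
Together: M < R < Z < U < X.
So X is larger.

X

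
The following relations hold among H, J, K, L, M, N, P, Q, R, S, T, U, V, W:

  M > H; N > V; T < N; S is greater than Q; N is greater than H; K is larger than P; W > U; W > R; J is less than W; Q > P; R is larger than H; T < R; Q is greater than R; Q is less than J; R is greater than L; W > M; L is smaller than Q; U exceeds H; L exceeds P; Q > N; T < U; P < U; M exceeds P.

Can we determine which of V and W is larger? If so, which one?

W

V < N and N < Q give V < Q.
Then Q < J extends the chain to J.
With J < W: V < N < Q < J < W.
So W is larger.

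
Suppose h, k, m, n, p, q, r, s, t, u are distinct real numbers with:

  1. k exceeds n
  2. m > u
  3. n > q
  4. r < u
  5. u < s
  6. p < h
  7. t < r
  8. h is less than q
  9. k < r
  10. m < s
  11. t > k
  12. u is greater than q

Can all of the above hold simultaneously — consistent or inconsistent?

The single ordering p < h < q < n < k < t < r < u < m < s satisfies every listed relation, so no contradiction arises.

consistent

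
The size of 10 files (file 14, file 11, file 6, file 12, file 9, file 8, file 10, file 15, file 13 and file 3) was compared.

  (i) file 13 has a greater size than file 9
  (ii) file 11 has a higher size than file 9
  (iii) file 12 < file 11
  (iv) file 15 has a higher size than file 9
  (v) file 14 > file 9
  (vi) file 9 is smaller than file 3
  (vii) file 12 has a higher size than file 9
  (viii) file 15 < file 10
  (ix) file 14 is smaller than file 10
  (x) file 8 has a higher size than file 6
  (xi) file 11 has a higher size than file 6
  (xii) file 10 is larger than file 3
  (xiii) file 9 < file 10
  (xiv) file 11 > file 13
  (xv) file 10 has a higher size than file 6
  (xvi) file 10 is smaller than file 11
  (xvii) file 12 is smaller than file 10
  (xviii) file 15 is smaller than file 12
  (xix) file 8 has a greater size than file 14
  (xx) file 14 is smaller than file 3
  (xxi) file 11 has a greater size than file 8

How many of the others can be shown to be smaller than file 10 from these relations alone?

The elements the relations force below file 10 are file 9, file 6, file 15, file 14, file 12, file 3 — no chain reaches any other.
That is 6.

6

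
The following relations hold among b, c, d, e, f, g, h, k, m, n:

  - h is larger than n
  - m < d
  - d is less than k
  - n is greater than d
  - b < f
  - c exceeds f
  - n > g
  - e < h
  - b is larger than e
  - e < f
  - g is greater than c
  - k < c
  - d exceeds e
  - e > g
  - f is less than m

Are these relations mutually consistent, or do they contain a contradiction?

inconsistent

We have g < e stated directly, yet also e < b < f < m < d < k < c < g by chaining the others — so e < g. Contradiction.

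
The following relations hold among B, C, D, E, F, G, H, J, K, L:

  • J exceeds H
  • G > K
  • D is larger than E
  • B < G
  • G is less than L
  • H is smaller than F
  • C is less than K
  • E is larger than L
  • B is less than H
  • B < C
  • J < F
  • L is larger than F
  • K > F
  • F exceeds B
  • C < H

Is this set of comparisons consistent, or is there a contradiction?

consistent

The single ordering B < C < H < J < F < K < G < L < E < D satisfies every listed relation, so no contradiction arises.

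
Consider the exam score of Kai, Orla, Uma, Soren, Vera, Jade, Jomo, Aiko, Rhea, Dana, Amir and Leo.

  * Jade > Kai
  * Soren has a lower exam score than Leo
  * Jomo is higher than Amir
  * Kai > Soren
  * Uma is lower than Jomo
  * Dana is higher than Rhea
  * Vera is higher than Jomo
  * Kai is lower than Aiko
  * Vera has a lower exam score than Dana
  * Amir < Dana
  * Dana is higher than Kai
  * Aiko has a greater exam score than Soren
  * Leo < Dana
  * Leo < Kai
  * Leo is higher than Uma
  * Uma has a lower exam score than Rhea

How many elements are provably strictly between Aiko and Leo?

1

The relations place Leo below Aiko. An element lies strictly between them when it is forced above Leo and also forced below Aiko.
Above Leo: {Kai, Jade, Dana}. Below Aiko: {Soren, Uma, Kai}.
Intersection: {Kai} — 1.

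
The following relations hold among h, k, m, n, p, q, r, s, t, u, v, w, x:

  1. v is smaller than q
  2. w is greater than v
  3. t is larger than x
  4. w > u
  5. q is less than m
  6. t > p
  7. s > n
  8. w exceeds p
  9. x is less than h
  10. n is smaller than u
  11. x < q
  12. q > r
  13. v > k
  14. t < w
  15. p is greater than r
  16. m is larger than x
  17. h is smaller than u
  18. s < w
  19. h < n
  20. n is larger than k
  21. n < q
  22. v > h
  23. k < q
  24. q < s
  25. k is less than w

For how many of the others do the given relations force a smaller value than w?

Directly below w: k, p, v, t, u, s.
One step further: x, r, h, n, q (11 so far).
No other element is forced below w by the given relations, so the count is 11.

11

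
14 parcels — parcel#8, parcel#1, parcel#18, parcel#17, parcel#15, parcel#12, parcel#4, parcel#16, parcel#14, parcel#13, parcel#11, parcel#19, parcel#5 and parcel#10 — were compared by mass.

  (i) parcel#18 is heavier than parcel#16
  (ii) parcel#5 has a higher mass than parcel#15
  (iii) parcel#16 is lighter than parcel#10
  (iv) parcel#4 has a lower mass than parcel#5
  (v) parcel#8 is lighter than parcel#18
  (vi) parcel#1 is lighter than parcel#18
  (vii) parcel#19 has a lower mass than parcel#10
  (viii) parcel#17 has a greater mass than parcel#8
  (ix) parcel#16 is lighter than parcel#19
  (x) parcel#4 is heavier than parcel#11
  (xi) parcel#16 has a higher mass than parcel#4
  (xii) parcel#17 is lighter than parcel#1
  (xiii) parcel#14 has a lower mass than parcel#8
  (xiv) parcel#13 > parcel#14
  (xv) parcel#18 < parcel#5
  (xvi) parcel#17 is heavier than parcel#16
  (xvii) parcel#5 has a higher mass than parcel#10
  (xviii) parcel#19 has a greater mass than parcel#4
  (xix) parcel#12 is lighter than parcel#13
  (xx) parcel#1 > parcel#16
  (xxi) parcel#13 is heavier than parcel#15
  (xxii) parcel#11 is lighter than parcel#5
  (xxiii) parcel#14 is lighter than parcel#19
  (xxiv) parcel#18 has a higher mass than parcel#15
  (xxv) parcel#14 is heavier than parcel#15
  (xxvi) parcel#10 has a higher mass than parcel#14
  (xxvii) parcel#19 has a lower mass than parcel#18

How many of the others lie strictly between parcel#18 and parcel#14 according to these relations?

Chaining upward from parcel#14 reaches: parcel#13, parcel#8, parcel#19, parcel#17, parcel#1, parcel#10, parcel#5.
Chaining downward from parcel#18 reaches: parcel#15, parcel#11, parcel#4, parcel#8, parcel#16, parcel#19, parcel#17, parcel#1.
Strictly between parcel#14 and parcel#18 are those in both lists: parcel#8, parcel#19, parcel#17, parcel#1 — 4 elements.

4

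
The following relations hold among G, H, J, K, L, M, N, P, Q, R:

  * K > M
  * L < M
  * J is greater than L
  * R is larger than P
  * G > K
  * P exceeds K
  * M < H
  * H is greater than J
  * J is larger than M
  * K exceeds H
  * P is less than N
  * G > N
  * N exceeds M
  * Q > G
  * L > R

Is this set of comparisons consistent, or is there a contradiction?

Chaining the given relations yields R < L < M < J < H < K < P, so R < P. But one relation states P < R. These cannot both hold.

inconsistent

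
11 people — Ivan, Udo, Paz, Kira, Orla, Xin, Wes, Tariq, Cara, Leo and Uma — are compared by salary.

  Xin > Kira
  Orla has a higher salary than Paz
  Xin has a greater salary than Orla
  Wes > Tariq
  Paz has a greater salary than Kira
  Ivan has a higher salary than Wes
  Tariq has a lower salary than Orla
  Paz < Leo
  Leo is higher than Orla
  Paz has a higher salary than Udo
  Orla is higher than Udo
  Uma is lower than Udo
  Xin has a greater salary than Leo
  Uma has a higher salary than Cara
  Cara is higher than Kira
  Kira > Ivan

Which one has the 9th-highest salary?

Piecing the relations together gives one ordering: Tariq < Wes < Ivan < Kira < Cara < Uma < Udo < Paz < Orla < Leo < Xin.
Counting 9 from the largest end gives Ivan.

Ivan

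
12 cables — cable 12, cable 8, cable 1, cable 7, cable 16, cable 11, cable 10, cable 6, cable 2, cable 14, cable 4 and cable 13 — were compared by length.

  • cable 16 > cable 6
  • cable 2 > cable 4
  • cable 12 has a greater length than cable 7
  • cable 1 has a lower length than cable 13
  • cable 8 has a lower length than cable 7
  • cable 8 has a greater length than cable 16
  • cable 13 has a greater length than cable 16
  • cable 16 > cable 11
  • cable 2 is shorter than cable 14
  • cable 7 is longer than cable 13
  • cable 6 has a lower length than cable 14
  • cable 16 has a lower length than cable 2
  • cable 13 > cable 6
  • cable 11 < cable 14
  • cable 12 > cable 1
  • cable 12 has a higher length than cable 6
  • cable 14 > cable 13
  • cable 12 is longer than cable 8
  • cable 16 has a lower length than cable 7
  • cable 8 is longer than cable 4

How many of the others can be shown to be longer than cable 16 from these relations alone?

6

From cable 16 the given relations immediately reach cable 13, cable 2, cable 8, cable 7.
From those, cable 12, cable 14 — 6 in total.
Nothing else is reachable above cable 16; 6 in all.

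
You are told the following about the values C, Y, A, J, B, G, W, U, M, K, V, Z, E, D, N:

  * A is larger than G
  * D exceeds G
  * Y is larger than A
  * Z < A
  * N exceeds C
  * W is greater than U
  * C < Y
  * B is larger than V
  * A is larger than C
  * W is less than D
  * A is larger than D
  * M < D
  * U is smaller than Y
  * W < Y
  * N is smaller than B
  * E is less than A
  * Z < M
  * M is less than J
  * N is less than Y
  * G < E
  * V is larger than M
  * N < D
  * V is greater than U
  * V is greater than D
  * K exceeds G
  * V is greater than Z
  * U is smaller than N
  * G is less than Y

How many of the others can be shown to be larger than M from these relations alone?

6

From M the given relations immediately reach J, D, V.
From those, A, B — 5 in total.
From those, Y — 6 in total.
No other element is forced above M by the given relations, so the count is 6.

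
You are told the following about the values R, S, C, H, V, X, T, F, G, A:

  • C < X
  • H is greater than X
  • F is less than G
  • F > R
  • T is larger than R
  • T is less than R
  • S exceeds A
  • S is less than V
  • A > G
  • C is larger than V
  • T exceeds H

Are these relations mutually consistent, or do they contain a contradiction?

We have T < R stated directly, yet also R < F < G < A < S < V < C < X < H < T by chaining the others — so R < T. Contradiction.

inconsistent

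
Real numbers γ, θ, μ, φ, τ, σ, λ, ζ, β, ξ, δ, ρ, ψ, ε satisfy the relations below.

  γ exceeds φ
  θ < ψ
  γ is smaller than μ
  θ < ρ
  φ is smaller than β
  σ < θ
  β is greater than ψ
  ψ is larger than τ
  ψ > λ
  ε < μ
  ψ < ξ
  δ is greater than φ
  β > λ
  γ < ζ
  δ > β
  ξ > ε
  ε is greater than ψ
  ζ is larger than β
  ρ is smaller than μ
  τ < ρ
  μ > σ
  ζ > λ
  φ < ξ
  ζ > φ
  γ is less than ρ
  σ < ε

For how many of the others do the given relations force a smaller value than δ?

7

The elements the relations force below δ are σ, θ, φ, τ, λ, ψ, β — no chain reaches any other.
That is 7.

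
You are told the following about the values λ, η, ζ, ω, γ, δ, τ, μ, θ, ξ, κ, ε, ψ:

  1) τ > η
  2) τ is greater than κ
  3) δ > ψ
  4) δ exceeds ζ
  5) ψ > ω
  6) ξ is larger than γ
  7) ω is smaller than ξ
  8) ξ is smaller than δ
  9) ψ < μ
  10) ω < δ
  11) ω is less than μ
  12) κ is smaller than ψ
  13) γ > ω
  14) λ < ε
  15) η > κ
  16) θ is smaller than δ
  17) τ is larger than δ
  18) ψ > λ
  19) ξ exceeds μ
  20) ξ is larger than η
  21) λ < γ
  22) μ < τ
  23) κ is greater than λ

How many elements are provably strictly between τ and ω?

5

The relations place ω below τ. An element lies strictly between them when it is forced above ω and also forced below τ.
Above ω: {γ, ψ, μ, ξ, δ}. Below τ: {λ, κ, γ, η, ψ, ζ, μ, ξ, θ, δ}.
Intersection: {γ, ψ, μ, ξ, δ} — 5.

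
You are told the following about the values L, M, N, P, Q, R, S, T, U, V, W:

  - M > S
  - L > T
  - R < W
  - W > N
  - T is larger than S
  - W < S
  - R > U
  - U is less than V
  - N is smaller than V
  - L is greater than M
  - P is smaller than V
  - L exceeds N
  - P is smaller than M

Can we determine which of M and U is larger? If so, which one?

U < R and R < W give U < W.
With W < S: U < R < W < S.
Then S < M extends the chain to M.
So M is larger.

M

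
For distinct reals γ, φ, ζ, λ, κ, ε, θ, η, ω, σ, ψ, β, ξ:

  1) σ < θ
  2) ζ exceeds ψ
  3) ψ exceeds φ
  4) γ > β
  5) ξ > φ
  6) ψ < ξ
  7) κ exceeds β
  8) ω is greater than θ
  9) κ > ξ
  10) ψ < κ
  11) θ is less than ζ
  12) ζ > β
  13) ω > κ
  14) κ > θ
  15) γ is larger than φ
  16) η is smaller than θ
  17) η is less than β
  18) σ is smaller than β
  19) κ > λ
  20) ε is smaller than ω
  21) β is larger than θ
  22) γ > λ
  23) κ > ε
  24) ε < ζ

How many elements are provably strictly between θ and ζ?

1

Chaining upward from θ reaches: β, κ, ω, γ.
Chaining downward from ζ reaches: φ, σ, η, ε, ψ, β.
Strictly between θ and ζ are those in both lists: β — 1 element.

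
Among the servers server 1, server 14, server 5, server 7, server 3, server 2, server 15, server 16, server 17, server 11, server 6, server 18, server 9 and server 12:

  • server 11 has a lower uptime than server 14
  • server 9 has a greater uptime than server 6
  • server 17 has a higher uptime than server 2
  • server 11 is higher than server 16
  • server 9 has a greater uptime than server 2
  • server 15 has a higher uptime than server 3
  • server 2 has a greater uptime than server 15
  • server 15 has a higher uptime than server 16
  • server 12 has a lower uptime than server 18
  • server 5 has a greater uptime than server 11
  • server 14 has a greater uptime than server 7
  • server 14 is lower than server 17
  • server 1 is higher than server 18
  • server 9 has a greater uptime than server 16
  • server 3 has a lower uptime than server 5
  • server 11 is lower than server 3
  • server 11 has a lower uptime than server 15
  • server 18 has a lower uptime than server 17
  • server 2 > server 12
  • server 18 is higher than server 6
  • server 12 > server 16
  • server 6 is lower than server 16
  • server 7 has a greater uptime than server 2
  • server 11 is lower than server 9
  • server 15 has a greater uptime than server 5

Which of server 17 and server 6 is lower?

server 6 < server 16 and server 16 < server 11 give server 6 < server 11.
With server 11 < server 3: server 6 < server 16 < server 11 < server 3.
With server 3 < server 5: server 6 < server 16 < server 11 < server 3 < server 5.
With server 5 < server 15: server 6 < server 16 < server 11 < server 3 < server 5 < server 15.
Then server 15 < server 2 extends the chain to server 2.
Then server 2 < server 7 extends the chain to server 7.
With server 7 < server 14: server 6 < server 16 < server 11 < server 3 < server 5 < server 15 < server 2 < server 7 < server 14.
With server 14 < server 17: server 6 < server 16 < server 11 < server 3 < server 5 < server 15 < server 2 < server 7 < server 14 < server 17.
So server 6 < server 17; server 6 is the lower of the two.

server 6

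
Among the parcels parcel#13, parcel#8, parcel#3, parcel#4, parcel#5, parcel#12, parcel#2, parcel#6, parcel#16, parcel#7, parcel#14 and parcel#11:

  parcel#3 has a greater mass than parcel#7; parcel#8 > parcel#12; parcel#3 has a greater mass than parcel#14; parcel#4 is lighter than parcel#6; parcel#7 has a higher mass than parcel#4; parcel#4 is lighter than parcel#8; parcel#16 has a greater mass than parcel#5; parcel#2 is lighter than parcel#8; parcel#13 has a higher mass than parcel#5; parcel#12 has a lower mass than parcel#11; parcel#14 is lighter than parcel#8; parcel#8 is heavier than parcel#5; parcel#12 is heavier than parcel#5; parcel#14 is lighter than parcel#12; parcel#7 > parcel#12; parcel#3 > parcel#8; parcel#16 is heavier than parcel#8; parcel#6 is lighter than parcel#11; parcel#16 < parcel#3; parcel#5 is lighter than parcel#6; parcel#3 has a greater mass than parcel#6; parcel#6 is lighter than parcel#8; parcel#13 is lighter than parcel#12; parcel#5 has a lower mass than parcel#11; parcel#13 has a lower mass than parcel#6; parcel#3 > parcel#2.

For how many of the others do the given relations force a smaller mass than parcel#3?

10

From parcel#3 the given relations immediately reach parcel#2, parcel#14, parcel#6, parcel#8, parcel#7, parcel#16.
From those, parcel#5, parcel#4, parcel#13, parcel#12 — 10 in total.
No other element is forced below parcel#3 by the given relations, so the count is 10.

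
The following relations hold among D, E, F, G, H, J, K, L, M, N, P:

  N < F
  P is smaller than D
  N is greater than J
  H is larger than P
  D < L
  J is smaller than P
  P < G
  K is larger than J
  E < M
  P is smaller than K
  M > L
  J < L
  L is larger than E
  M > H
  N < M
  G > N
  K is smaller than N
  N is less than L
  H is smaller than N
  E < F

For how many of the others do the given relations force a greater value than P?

The elements the relations force above P are H, K, D, N, F, G, L, M — no chain reaches any other.
That is 8.

8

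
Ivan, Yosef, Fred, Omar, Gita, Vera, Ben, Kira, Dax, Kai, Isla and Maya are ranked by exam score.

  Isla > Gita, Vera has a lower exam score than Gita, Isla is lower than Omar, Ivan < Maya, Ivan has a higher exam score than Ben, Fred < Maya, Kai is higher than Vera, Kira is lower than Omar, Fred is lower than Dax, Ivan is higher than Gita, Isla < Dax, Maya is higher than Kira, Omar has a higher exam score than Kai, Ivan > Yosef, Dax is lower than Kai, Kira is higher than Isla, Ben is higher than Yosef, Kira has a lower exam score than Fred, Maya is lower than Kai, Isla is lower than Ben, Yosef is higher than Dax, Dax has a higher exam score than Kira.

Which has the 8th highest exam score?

Fred

Chaining the given pairs: Vera < Gita < Isla < Kira < Fred < Dax < Yosef < Ben < Ivan < Maya < Kai < Omar.
Counting 8 from the largest end gives Fred.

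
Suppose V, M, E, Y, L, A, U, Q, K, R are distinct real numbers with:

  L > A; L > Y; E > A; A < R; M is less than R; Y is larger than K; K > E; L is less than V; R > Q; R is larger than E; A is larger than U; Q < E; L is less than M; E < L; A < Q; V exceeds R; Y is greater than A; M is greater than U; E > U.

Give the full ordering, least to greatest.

Each adjacent pair is fixed by a given relation: U < A; A < Q; Q < E; E < K; K < Y; Y < L; L < M; M < R; R < V. Chaining them end to end gives the full order.

U < A < Q < E < K < Y < L < M < R < V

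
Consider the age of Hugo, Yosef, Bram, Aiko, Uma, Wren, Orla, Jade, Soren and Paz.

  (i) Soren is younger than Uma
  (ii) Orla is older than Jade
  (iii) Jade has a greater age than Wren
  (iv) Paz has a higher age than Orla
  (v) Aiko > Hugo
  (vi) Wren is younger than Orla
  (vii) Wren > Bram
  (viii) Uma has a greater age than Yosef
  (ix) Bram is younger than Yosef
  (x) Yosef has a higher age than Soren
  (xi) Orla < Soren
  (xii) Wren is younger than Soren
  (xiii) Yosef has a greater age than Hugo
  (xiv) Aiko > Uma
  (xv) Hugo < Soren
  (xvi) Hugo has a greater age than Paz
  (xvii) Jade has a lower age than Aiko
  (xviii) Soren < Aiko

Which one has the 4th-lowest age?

Orla

Chaining the given pairs: Bram < Wren < Jade < Orla < Paz < Hugo < Soren < Yosef < Uma < Aiko.
The 4th smallest is Orla.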